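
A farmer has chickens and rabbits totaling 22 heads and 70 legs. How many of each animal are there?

Let c = chickens, r = rabbits.
Heads: c + r = 22
Legs: 2c + 4r = 70
From the first equation, c = 22 - r. Substitute:
2(22 - r) + 4r = 70
44 + 2r = 70
r = (70 - 44)/2 = 13
c = 22 - 13 = 9

Chickens: 9, Rabbits: 13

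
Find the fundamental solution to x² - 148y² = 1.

We seek the smallest positive integers (x, y) with x² - 148y² = 1, i.e., x² = 148y² + 1.
Try successive y values:
y = 1: x² = 148·1² + 1 = 149, not a perfect square
y = 2: x² = 148·2² + 1 = 593, not a perfect square
y = 3: x² = 148·3² + 1 = 1333, not a perfect square
... continuing the search (or via continued fractions) ...
y = 6: x² = 148·6² + 1 = 5329, x = 73 ✓

Verify: 73² - 148·6² = 5329 - 5328 = 1 ✓

x = 73, y = 6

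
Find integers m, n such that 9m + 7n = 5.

Step 1: Check solvability.
gcd(9, 7) = 1
Since 1 divides 5, solutions exist.

Step 2: Apply extended Euclidean algorithm to find gcd.
We find integers such that 9*x0 + 7*y0 = 1

Step 3: Scale the particular solution.
Multiply by 5/1 = 5:
m = -15, n = 20

Step 4: Verify.
9*(-15) + 7*(20) = 5 = 5 ✓

m = -15, n = 20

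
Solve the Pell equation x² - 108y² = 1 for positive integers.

We seek the smallest positive integers (x, y) with x² - 108y² = 1, i.e., x² = 108y² + 1.
Try successive y values:
y = 1: x² = 108·1² + 1 = 109, not a perfect square
y = 2: x² = 108·2² + 1 = 433, not a perfect square
y = 3: x² = 108·3² + 1 = 973, not a perfect square
... continuing the search (or via continued fractions) ...
y = 130: x² = 108·130² + 1 = 1825201, x = 1351 ✓

Verify: 1351² - 108·130² = 1825201 - 1825200 = 1 ✓

x = 1351, y = 130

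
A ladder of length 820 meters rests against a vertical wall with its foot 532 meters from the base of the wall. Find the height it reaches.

The ladder, wall, and ground form a right triangle with hypotenuse 820 and one leg 532.
By the Pythagorean theorem: h² = 820² - 532² = 672400 - 283024 = 389376
h = √389376 = 624 meters

624 meters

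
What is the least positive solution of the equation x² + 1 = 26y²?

We need x² = 26y² - 1. Try successive y:
y = 1: x² = 26·1² - 1 = 25 = 5² ✓
Check: 5² - 26·1² = 25 - 26 = -1 ✓

x = 5, y = 1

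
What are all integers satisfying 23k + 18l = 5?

Step 1: Compute gcd(23, 18) = 1.
Since 1 divides 5, solutions exist.

Step 2: Find a particular solution using extended Euclidean algorithm.
We get k₀ = -35, l₀ = 45.
Check: 23*-35 + 18*45 = 5 = 5 ✓

Step 3: Write the general solution.
k = -35 + (18/1)t = -35 + 18t
l = 45 - (23/1)t = 45 - 23t
for any integer t.

k = -35 + 18t, l = 45 - 23t for integer t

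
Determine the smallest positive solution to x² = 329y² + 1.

We seek the smallest positive integers (x, y) with x² - 329y² = 1, i.e., x² = 329y² + 1.
Try successive y values:
y = 1: x² = 329·1² + 1 = 330, not a perfect square
y = 2: x² = 329·2² + 1 = 1317, not a perfect square
y = 3: x² = 329·3² + 1 = 2962, not a perfect square
... continuing the search (or via continued fractions) ...
y = 131016: x² = 329·131016² + 1 = 5647348252225, x = 2376415 ✓

Verify: 2376415² - 329·131016² = 5647348252225 - 5647348252224 = 1 ✓

x = 2376415, y = 131016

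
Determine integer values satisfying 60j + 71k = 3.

Step 1: Check solvability.
gcd(60, 71) = 1
Since 1 divides 3, solutions exist.

Step 2: Apply extended Euclidean algorithm to find gcd.
We find integers such that 60*x0 + 71*y0 = 1

Step 3: Scale the particular solution.
Multiply by 3/1 = 3:
j = -39, k = 33

Step 4: Verify.
60*(-39) + 71*(33) = 3 = 3 ✓

j = -39, k = 33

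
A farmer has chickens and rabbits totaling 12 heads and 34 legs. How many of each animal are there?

Let c = chickens, r = rabbits.
Heads: c + r = 12
Legs: 2c + 4r = 34
From the first equation, c = 12 - r. Substitute:
2(12 - r) + 4r = 34
24 + 2r = 34
r = (34 - 24)/2 = 5
c = 12 - 5 = 7

Chickens: 7, Rabbits: 5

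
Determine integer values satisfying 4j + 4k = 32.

Step 1: Check solvability.
gcd(4, 4) = 4
Since 4 divides 32, solutions exist.

Step 2: Apply extended Euclidean algorithm to find gcd.
We find integers such that 4*x0 + 4*y0 = 4

Step 3: Scale the particular solution.
Multiply by 32/4 = 8:
j = 0, k = 8

Step 4: Verify.
4*(0) + 4*(8) = 32 = 32 ✓

j = 0, k = 8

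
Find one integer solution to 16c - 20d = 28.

Step 1: Check solvability.
gcd(16, 20) = 4
Since 4 divides 28, solutions exist.

Step 2: Apply extended Euclidean algorithm to find gcd.
We find integers such that 16*x0 + 20*y0 = 4

Step 3: Scale the particular solution.
Multiply by 28/4 = 7:
c = -7, d = -7

Step 4: Verify.
16*(-7) - 20*(-7) = 28 = 28 ✓

c = -7, d = -7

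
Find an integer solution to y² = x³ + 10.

Try small integer x values and check whether x³ + 10 is a perfect square.
x = -1: x³ + 10 = -1³ + 10 = -1 + 10 = 9
Is 9 a perfect square? 3² = 9 ✓
So (x, y) = (-1, -3) is a solution.

x = -1, y = -3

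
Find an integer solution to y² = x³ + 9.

Try small integer x values and check whether x³ + 9 is a perfect square.
x = 6: x³ + 9 = 6³ + 9 = 216 + 9 = 225
Is 225 a perfect square? 15² = 225 ✓
So (x, y) = (6, -15) is a solution.

x = 6, y = -15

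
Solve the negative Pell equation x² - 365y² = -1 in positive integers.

We need x² = 365y² - 1. Try successive y:
y = 1: x² = 365·1² - 1 = 364, not a perfect square
y = 2: x² = 365·2² - 1 = 1459, not a perfect square
y = 3: x² = 365·3² - 1 = 3284, not a perfect square
...
y = 181: x² = 365·181² - 1 = 11957764 = 3458² ✓
Check: 3458² - 365·181² = 11957764 - 11957765 = -1 ✓

x = 3458, y = 181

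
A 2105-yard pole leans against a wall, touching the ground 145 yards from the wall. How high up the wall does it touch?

The ladder, wall, and ground form a right triangle with hypotenuse 2105 and one leg 145.
By the Pythagorean theorem: h² = 2105² - 145² = 4431025 - 21025 = 4410000
h = √4410000 = 2100 yards

2100 yards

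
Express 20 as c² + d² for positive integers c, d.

We need to find integers c, d > 0 such that c² + d² = 20.
Trying c = 2: d² = 20 - 2² = 20 - 4 = 16
d = 4
Check: 2² + 4² = 4 + 16 = 20 ✓

20 = 2² + 4²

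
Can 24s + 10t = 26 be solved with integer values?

Step 1: Compute gcd(24, 10).
gcd(24, 10) = 2

Step 2: Check divisibility.
Does 2 divide 26? 26 = 2 x 13, so yes.

By the theorem on linear Diophantine equations, 24s + 10t = 26 has integer solutions if and only if gcd(24, 10) divides 26. Since 2 | 26, solutions exist.

Yes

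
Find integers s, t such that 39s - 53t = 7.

Step 1: Check solvability.
gcd(39, 53) = 1
Since 1 divides 7, solutions exist.

Step 2: Apply extended Euclidean algorithm to find gcd.
We find integers such that 39*x0 + 53*y0 = 1

Step 3: Scale the particular solution.
Multiply by 7/1 = 7:
s = -133, t = -98

Step 4: Verify.
39*(-133) - 53*(-98) = 7 = 7 ✓

s = -133, t = -98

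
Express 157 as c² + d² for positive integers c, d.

We need to find integers c, d > 0 such that c² + d² = 157.
Trying c = 6: d² = 157 - 6² = 157 - 36 = 121
d = 11
Check: 6² + 11² = 36 + 121 = 157 ✓

157 = 6² + 11²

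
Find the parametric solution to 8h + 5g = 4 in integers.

Step 1: Compute gcd(8, 5) = 1.
Since 1 divides 4, solutions exist.

Step 2: Find a particular solution using extended Euclidean algorithm.
We get h₀ = 8, g₀ = -12.
Check: 8*8 + 5*-12 = 4 = 4 ✓

Step 3: Write the general solution.
h = 8 + (5/1)t = 8 + 5t
g = -12 - (8/1)t = -12 - 8t
for any integer t.

h = 8 + 5t, g = -12 - 8t for integer t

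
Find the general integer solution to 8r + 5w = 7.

Step 1: Compute gcd(8, 5) = 1.
Since 1 divides 7, solutions exist.

Step 2: Find a particular solution using extended Euclidean algorithm.
We get r₀ = 14, w₀ = -21.
Check: 8*14 + 5*-21 = 7 = 7 ✓

Step 3: Write the general solution.
r = 14 + (5/1)t = 14 + 5t
w = -21 - (8/1)t = -21 - 8t
for any integer t.

r = 14 + 5t, w = -21 - 8t for integer t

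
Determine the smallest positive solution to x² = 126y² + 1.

We seek the smallest positive integers (x, y) with x² - 126y² = 1, i.e., x² = 126y² + 1.
Try successive y values:
y = 1: x² = 126·1² + 1 = 127, not a perfect square
y = 2: x² = 126·2² + 1 = 505, not a perfect square
y = 3: x² = 126·3² + 1 = 1135, not a perfect square
... continuing the search (or via continued fractions) ...
y = 40: x² = 126·40² + 1 = 201601, x = 449 ✓

Verify: 449² - 126·40² = 201601 - 201600 = 1 ✓

x = 449, y = 40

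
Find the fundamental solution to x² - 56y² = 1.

We seek the smallest positive integers (x, y) with x² - 56y² = 1, i.e., x² = 56y² + 1.
Try successive y values:
y = 1: x² = 56·1² + 1 = 57, not a perfect square
y = 2: x² = 56·2² + 1 = 225, x = 15 ✓

Verify: 15² - 56·2² = 225 - 224 = 1 ✓

x = 15, y = 2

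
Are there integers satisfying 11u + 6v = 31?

Step 1: Compute gcd(11, 6).
gcd(11, 6) = 1

Step 2: Check divisibility.
Does 1 divide 31? 31 = 1 x 31, so yes.

By the theorem on linear Diophantine equations, 11u + 6v = 31 has integer solutions if and only if gcd(11, 6) divides 31. Since 1 | 31, solutions exist.

Yes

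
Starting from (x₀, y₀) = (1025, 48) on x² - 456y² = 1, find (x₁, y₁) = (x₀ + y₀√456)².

Solutions to x² - Dy² = 1 are generated by powers of (x₀ + y₀√D).
The next solution satisfies x₁ + y₁√456 = (x₀ + y₀√456)², giving:
x₁ = x₀² + 456y₀² = 1025² + 456·48² = 1050625 + 1050624 = 2101249
y₁ = 2x₀y₀ = 2·1025·48 = 98400

Verify: 2101249² - 456·98400² = 4415247360001 - 4415247360000 = 1 ✓

x = 2101249, y = 98400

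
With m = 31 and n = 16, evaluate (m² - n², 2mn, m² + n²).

a = m² - n² = 961 - 256 = 705
b = 2mn = 2·31·16 = 992
c = m² + n² = 961 + 256 = 1217
Verify: 705² + 992² = 497025 + 984064 = 1481089 = 1217² ✓

(705, 992, 1217)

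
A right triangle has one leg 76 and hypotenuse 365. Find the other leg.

a² = c² - b² = 133225 - 5776 = 127449
a = 357

357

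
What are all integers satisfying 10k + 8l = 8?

Step 1: Compute gcd(10, 8) = 2.
Since 2 divides 8, solutions exist.

Step 2: Find a particular solution using extended Euclidean algorithm.
We get k₀ = 4, l₀ = -4.
Check: 10*4 + 8*-4 = 8 = 8 ✓

Step 3: Write the general solution.
k = 4 + (8/2)t = 4 + 4t
l = -4 - (10/2)t = -4 - 5t
for any integer t.

k = 4 + 4t, l = -4 - 5t for integer t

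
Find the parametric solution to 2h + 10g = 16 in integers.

Step 1: Compute gcd(2, 10) = 2.
Since 2 divides 16, solutions exist.

Step 2: Find a particular solution using extended Euclidean algorithm.
We get h₀ = 8, g₀ = 0.
Check: 2*8 + 10*0 = 16 = 16 ✓

Step 3: Write the general solution.
h = 8 + (10/2)t = 8 + 5t
g = 0 - (2/2)t = 0 - 1t
for any integer t.

h = 8 + 5t, g = 0 - 1t for integer t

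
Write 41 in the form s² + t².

We need to find integers s, t > 0 such that s² + t² = 41.
Trying s = 4: t² = 41 - 4² = 41 - 16 = 25
t = 5
Check: 4² + 5² = 16 + 25 = 41 ✓

41 = 4² + 5²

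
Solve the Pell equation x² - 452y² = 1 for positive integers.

We seek the smallest positive integers (x, y) with x² - 452y² = 1, i.e., x² = 452y² + 1.
Try successive y values:
y = 1: x² = 452·1² + 1 = 453, not a perfect square
y = 2: x² = 452·2² + 1 = 1809, not a perfect square
y = 3: x² = 452·3² + 1 = 4069, not a perfect square
... continuing the search (or via continued fractions) ...
y = 56648: x² = 452·56648² + 1 = 1450466148609, x = 1204353 ✓

Verify: 1204353² - 452·56648² = 1450466148609 - 1450466148608 = 1 ✓

x = 1204353, y = 56648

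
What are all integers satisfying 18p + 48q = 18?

Step 1: Compute gcd(18, 48) = 6.
Since 6 divides 18, solutions exist.

Step 2: Find a particular solution using extended Euclidean algorithm.
We get p₀ = 9, q₀ = -3.
Check: 18*9 + 48*-3 = 18 = 18 ✓

Step 3: Write the general solution.
p = 9 + (48/6)t = 9 + 8t
q = -3 - (18/6)t = -3 - 3t
for any integer t.

p = 9 + 8t, q = -3 - 3t for integer t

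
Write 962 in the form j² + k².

We need to find integers j, k > 0 such that j² + k² = 962.
Trying j = 1: k² = 962 - 1² = 962 - 1 = 961
k = 31
Check: 1² + 31² = 1 + 961 = 962 ✓

962 = 1² + 31²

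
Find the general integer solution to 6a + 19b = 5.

Step 1: Compute gcd(6, 19) = 1.
Since 1 divides 5, solutions exist.

Step 2: Find a particular solution using extended Euclidean algorithm.
We get a₀ = -15, b₀ = 5.
Check: 6*-15 + 19*5 = 5 = 5 ✓

Step 3: Write the general solution.
a = -15 + (19/1)t = -15 + 19t
b = 5 - (6/1)t = 5 - 6t
for any integer t.

a = -15 + 19t, b = 5 - 6t for integer t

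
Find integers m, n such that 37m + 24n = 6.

Step 1: Check solvability.
gcd(37, 24) = 1
Since 1 divides 6, solutions exist.

Step 2: Apply extended Euclidean algorithm to find gcd.
We find integers such that 37*x0 + 24*y0 = 1

Step 3: Scale the particular solution.
Multiply by 6/1 = 6:
m = -66, n = 102

Step 4: Verify.
37*(-66) + 24*(102) = 6 = 6 ✓

m = -66, n = 102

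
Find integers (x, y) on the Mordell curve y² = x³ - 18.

Try small integer x values and check whether x³ - 18 is a perfect square.
x = 3: x³ - 18 = 3³ - 18 = 27 - 18 = 9
Is 9 a perfect square? 3² = 9 ✓
So (x, y) = (3, 3) is a solution.

x = 3, y = 3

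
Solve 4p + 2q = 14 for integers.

Step 1: Check solvability.
gcd(4, 2) = 2
Since 2 divides 14, solutions exist.

Step 2: Apply extended Euclidean algorithm to find gcd.
We find integers such that 4*x0 + 2*y0 = 2

Step 3: Scale the particular solution.
Multiply by 14/2 = 7:
p = 0, q = 7

Step 4: Verify.
4*(0) + 2*(7) = 14 = 14 ✓

p = 0, q = 7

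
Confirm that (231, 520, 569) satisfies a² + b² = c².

Compute a² + b² = 231² + 520² = 53361 + 270400 = 323761
Compute c² = 569² = 323761
Since 323761 = 323761, confirmed.

Yes, it is a Pythagorean triple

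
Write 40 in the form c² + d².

We need to find integers c, d > 0 such that c² + d² = 40.
Trying c = 2: d² = 40 - 2² = 40 - 4 = 36
d = 6
Check: 2² + 6² = 4 + 36 = 40 ✓

40 = 2² + 6²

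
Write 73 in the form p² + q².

We need to find integers p, q > 0 such that p² + q² = 73.
Trying p = 3: q² = 73 - 3² = 73 - 9 = 64
q = 8
Check: 3² + 8² = 9 + 64 = 73 ✓

73 = 3² + 8²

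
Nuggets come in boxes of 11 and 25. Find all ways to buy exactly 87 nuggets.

We need non-negative integers (x, y) with 11x + 25y = 87.
For each x in 0..7, check if 87 - 11x is a non-negative multiple of 25.
No x yields an integer y ≥ 0.

No solution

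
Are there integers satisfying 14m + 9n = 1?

Step 1: Compute gcd(14, 9).
gcd(14, 9) = 1

Step 2: Check divisibility.
Does 1 divide 1? 1 = 1 x 1, so yes.

By the theorem on linear Diophantine equations, 14m + 9n = 1 has integer solutions if and only if gcd(14, 9) divides 1. Since 1 | 1, solutions exist.

Yes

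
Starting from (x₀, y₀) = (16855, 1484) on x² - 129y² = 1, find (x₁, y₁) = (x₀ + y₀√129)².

Solutions to x² - Dy² = 1 are generated by powers of (x₀ + y₀√D).
The next solution satisfies x₁ + y₁√129 = (x₀ + y₀√129)², giving:
x₁ = x₀² + 129y₀² = 16855² + 129·1484² = 284091025 + 284091024 = 568182049
y₁ = 2x₀y₀ = 2·16855·1484 = 50025640

Verify: 568182049² - 129·50025640² = 322830840805838401 - 322830840805838400 = 1 ✓

x = 568182049, y = 50025640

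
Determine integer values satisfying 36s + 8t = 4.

Step 1: Check solvability.
gcd(36, 8) = 4
Since 4 divides 4, solutions exist.

Step 2: Apply extended Euclidean algorithm to find gcd.
We find integers such that 36*x0 + 8*y0 = 4

Step 3: Scale the particular solution.
Multiply by 4/4 = 1:
s = 1, t = -4

Step 4: Verify.
36*(1) + 8*(-4) = 4 = 4 ✓

s = 1, t = -4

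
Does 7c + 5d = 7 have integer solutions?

Step 1: Compute gcd(7, 5).
gcd(7, 5) = 1

Step 2: Check divisibility.
Does 1 divide 7? 7 = 1 x 7, so yes.

By the theorem on linear Diophantine equations, 7c + 5d = 7 has integer solutions if and only if gcd(7, 5) divides 7. Since 1 | 7, solutions exist.

Yes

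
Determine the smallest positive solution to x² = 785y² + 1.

We seek the smallest positive integers (x, y) with x² - 785y² = 1, i.e., x² = 785y² + 1.
Try successive y values:
y = 1: x² = 785·1² + 1 = 786, not a perfect square
y = 2: x² = 785·2² + 1 = 3141, not a perfect square
y = 3: x² = 785·3² + 1 = 7066, not a perfect square
... continuing the search (or via continued fractions) ...
y = 56: x² = 785·56² + 1 = 2461761, x = 1569 ✓

Verify: 1569² - 785·56² = 2461761 - 2461760 = 1 ✓

x = 1569, y = 56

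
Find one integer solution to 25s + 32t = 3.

Step 1: Check solvability.
gcd(25, 32) = 1
Since 1 divides 3, solutions exist.

Step 2: Apply extended Euclidean algorithm to find gcd.
We find integers such that 25*x0 + 32*y0 = 1

Step 3: Scale the particular solution.
Multiply by 3/1 = 3:
s = 27, t = -21

Step 4: Verify.
25*(27) + 32*(-21) = 3 = 3 ✓

s = 27, t = -21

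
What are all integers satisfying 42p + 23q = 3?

Step 1: Compute gcd(42, 23) = 1.
Since 1 divides 3, solutions exist.

Step 2: Find a particular solution using extended Euclidean algorithm.
We get p₀ = -18, q₀ = 33.
Check: 42*-18 + 23*33 = 3 = 3 ✓

Step 3: Write the general solution.
p = -18 + (23/1)t = -18 + 23t
q = 33 - (42/1)t = 33 - 42t
for any integer t.

p = -18 + 23t, q = 33 - 42t for integer t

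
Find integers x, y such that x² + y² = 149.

We need to find integers x, y > 0 such that x² + y² = 149.
Trying x = 7: y² = 149 - 7² = 149 - 49 = 100
y = 10
Check: 7² + 10² = 49 + 100 = 149 ✓

149 = 7² + 10²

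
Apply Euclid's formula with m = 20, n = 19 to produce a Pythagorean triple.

a = m² - n² = 20² - 19² = 400 - 361 = 39
b = 2mn = 2·20·19 = 760
c = m² + n² = 400 + 361 = 761
Verify: 39² + 760² = 1521 + 577600 = 579121 = 761² ✓

(39, 760, 761)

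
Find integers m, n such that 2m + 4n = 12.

Step 1: Check solvability.
gcd(2, 4) = 2
Since 2 divides 12, solutions exist.

Step 2: Apply extended Euclidean algorithm to find gcd.
We find integers such that 2*x0 + 4*y0 = 2

Step 3: Scale the particular solution.
Multiply by 12/2 = 6:
m = 6, n = 0

Step 4: Verify.
2*(6) + 4*(0) = 12 = 12 ✓

m = 6, n = 0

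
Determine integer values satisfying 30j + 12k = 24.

Step 1: Check solvability.
gcd(30, 12) = 6
Since 6 divides 24, solutions exist.

Step 2: Apply extended Euclidean algorithm to find gcd.
We find integers such that 30*x0 + 12*y0 = 6

Step 3: Scale the particular solution.
Multiply by 24/6 = 4:
j = 4, k = -8

Step 4: Verify.
30*(4) + 12*(-8) = 24 = 24 ✓

j = 4, k = -8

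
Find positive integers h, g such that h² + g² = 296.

Search for h with 296 - h² a perfect square.
h = 10: 296 - 10² = 296 - 100 = 196 = 14² ✓
So h = 10, g = 14.

h = 10, g = 14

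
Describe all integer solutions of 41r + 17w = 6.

Step 1: Compute gcd(41, 17) = 1.
Since 1 divides 6, solutions exist.

Step 2: Find a particular solution using extended Euclidean algorithm.
We get r₀ = 30, w₀ = -72.
Check: 41*30 + 17*-72 = 6 = 6 ✓

Step 3: Write the general solution.
r = 30 + (17/1)t = 30 + 17t
w = -72 - (41/1)t = -72 - 41t
for any integer t.

r = 30 + 17t, w = -72 - 41t for integer t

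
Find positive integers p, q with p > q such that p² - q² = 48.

Factor: p² - q² = (p+q)(p-q) = 48.
We need two factors of 48 with the same parity.
Use p+q = 24 and p-q = 2 (product 24·2 = 48).
Adding: 2p = 26, so p = 13.
Subtracting: 2q = 22, so q = 11.
Check: 13² - 11² = 169 - 121 = 48 ✓

p = 13, q = 11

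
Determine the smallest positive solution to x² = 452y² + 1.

We seek the smallest positive integers (x, y) with x² - 452y² = 1, i.e., x² = 452y² + 1.
Try successive y values:
y = 1: x² = 452·1² + 1 = 453, not a perfect square
y = 2: x² = 452·2² + 1 = 1809, not a perfect square
y = 3: x² = 452·3² + 1 = 4069, not a perfect square
... continuing the search (or via continued fractions) ...
y = 56648: x² = 452·56648² + 1 = 1450466148609, x = 1204353 ✓

Verify: 1204353² - 452·56648² = 1450466148609 - 1450466148608 = 1 ✓

x = 1204353, y = 56648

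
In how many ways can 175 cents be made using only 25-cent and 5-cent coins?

We need non-negative integers (x, y) with 25x + 5y = 175.
For each x from 0 to 7, check if (175 - 25x) is a non-negative multiple of 5.
Solutions (x, y): (0,35), (1,30), (2,25), (3,20), ...
Count: 8

8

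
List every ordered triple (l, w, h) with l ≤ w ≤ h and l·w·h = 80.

Iterate l from 1 to ⌊80^(1/3)⌋. For each l dividing 80, iterate w ≥ l with w dividing 80/l, and set h = 80/(l·w).
Triples found (9): (1×1×80), (1×2×40), (1×4×20), (1×5×16), (1×8×10), (2×2×20), (2×4×10), (2×5×8), (4×4×5)

(1×1×80), (1×2×40), (1×4×20), (1×5×16), (1×8×10), (2×2×20), (2×4×10), (2×5×8), (4×4×5)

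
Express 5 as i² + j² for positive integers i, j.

We need to find integers i, j > 0 such that i² + j² = 5.
Trying i = 1: j² = 5 - 1² = 5 - 1 = 4
j = 2
Check: 1² + 2² = 1 + 4 = 5 ✓

5 = 1² + 2²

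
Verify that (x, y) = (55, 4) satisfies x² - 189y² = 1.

Compute x² = 55² = 3025
Compute 189y² = 189·4² = 189·16 = 3024
x² - 189y² = 3025 - 3024 = 1
Since this equals 1, (55, 4) is a solution.

Yes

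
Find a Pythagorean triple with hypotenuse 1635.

We need a² + b² = 1635² = 2673225.
Trying: 1539² + 552² = 2368521 + 304704 = 2673225 ✓

(1539, 552, 1635)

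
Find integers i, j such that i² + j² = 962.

We need to find integers i, j > 0 such that i² + j² = 962.
Trying i = 1: j² = 962 - 1² = 962 - 1 = 961
j = 31
Check: 1² + 31² = 1 + 961 = 962 ✓

962 = 1² + 31²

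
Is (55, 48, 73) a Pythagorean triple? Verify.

Compute a² + b² = 55² + 48² = 3025 + 2304 = 5329
Compute c² = 73² = 5329
Since 5329 = 5329, confirmed.

Yes, it is a Pythagorean triple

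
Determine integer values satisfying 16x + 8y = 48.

Step 1: Check solvability.
gcd(16, 8) = 8
Since 8 divides 48, solutions exist.

Step 2: Apply extended Euclidean algorithm to find gcd.
We find integers such that 16*x0 + 8*y0 = 8

Step 3: Scale the particular solution.
Multiply by 48/8 = 6:
x = 0, y = 6

Step 4: Verify.
16*(0) + 8*(6) = 48 = 48 ✓

x = 0, y = 6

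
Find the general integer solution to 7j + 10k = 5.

Step 1: Compute gcd(7, 10) = 1.
Since 1 divides 5, solutions exist.

Step 2: Find a particular solution using extended Euclidean algorithm.
We get j₀ = 15, k₀ = -10.
Check: 7*15 + 10*-10 = 5 = 5 ✓

Step 3: Write the general solution.
j = 15 + (10/1)t = 15 + 10t
k = -10 - (7/1)t = -10 - 7t
for any integer t.

j = 15 + 10t, k = -10 - 7t for integer t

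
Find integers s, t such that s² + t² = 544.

We need to find integers s, t > 0 such that s² + t² = 544.
Trying s = 12: t² = 544 - 12² = 544 - 144 = 400
t = 20
Check: 12² + 20² = 144 + 400 = 544 ✓

544 = 12² + 20²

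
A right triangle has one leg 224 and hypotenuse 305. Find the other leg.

a² = c² - b² = 93025 - 50176 = 42849
a = 207

207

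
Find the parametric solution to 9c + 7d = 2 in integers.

Step 1: Compute gcd(9, 7) = 1.
Since 1 divides 2, solutions exist.

Step 2: Find a particular solution using extended Euclidean algorithm.
We get c₀ = -6, d₀ = 8.
Check: 9*-6 + 7*8 = 2 = 2 ✓

Step 3: Write the general solution.
c = -6 + (7/1)t = -6 + 7t
d = 8 - (9/1)t = 8 - 9t
for any integer t.

c = -6 + 7t, d = 8 - 9t for integer t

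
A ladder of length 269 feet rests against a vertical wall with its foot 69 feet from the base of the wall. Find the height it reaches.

The ladder, wall, and ground form a right triangle with hypotenuse 269 and one leg 69.
By the Pythagorean theorem: h² = 269² - 69² = 72361 - 4761 = 67600
h = √67600 = 260 feet

260 feet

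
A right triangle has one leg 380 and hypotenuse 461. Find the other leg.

a² = c² - b² = 212521 - 144400 = 68121
a = 261

261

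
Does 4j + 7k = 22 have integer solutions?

Step 1: Compute gcd(4, 7).
gcd(4, 7) = 1

Step 2: Check divisibility.
Does 1 divide 22? 22 = 1 x 22, so yes.

By the theorem on linear Diophantine equations, 4j + 7k = 22 has integer solutions if and only if gcd(4, 7) divides 22. Since 1 | 22, solutions exist.

Yes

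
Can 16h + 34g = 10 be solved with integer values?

Step 1: Compute gcd(16, 34).
gcd(16, 34) = 2

Step 2: Check divisibility.
Does 2 divide 10? 10 = 2 x 5, so yes.

By the theorem on linear Diophantine equations, 16h + 34g = 10 has integer solutions if and only if gcd(16, 34) divides 10. Since 2 | 10, solutions exist.

Yes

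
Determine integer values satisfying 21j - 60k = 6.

Step 1: Check solvability.
gcd(21, 60) = 3
Since 3 divides 6, solutions exist.

Step 2: Apply extended Euclidean algorithm to find gcd.
We find integers such that 21*x0 + 60*y0 = 3

Step 3: Scale the particular solution.
Multiply by 6/3 = 2:
j = 6, k = 2

Step 4: Verify.
21*(6) - 60*(2) = 6 = 6 ✓

j = 6, k = 2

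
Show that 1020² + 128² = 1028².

Compute a² + b² = 1020² + 128² = 1040400 + 16384 = 1056784
Compute c² = 1028² = 1056784
Since 1056784 = 1056784, confirmed.

Yes, it is a Pythagorean triple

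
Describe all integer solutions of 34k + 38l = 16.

Step 1: Compute gcd(34, 38) = 2.
Since 2 divides 16, solutions exist.

Step 2: Find a particular solution using extended Euclidean algorithm.
We get k₀ = 72, l₀ = -64.
Check: 34*72 + 38*-64 = 16 = 16 ✓

Step 3: Write the general solution.
k = 72 + (38/2)t = 72 + 19t
l = -64 - (34/2)t = -64 - 17t
for any integer t.

k = 72 + 19t, l = -64 - 17t for integer t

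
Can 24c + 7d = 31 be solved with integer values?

Step 1: Compute gcd(24, 7).
gcd(24, 7) = 1

Step 2: Check divisibility.
Does 1 divide 31? 31 = 1 x 31, so yes.

By the theorem on linear Diophantine equations, 24c + 7d = 31 has integer solutions if and only if gcd(24, 7) divides 31. Since 1 | 31, solutions exist.

Yes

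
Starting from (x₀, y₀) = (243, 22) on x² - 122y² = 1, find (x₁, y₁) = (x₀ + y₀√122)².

Solutions to x² - Dy² = 1 are generated by powers of (x₀ + y₀√D).
The next solution satisfies x₁ + y₁√122 = (x₀ + y₀√122)², giving:
x₁ = x₀² + 122y₀² = 243² + 122·22² = 59049 + 59048 = 118097
y₁ = 2x₀y₀ = 2·243·22 = 10692

Verify: 118097² - 122·10692² = 13946901409 - 13946901408 = 1 ✓

x = 118097, y = 10692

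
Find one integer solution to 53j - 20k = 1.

Step 1: Check solvability.
gcd(53, 20) = 1
Since 1 divides 1, solutions exist.

Step 2: Apply extended Euclidean algorithm to find gcd.
We find integers such that 53*x0 + 20*y0 = 1

Step 3: Scale the particular solution.
Multiply by 1/1 = 1:
j = -3, k = -8

Step 4: Verify.
53*(-3) - 20*(-8) = 1 = 1 ✓

j = -3, k = -8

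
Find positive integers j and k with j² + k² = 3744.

We need to find integers j, k > 0 such that j² + k² = 3744.
Trying j = 12: k² = 3744 - 12² = 3744 - 144 = 3600
k = 60
Check: 12² + 60² = 144 + 3600 = 3744 ✓

3744 = 12² + 60²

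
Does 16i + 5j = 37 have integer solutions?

Step 1: Compute gcd(16, 5).
gcd(16, 5) = 1

Step 2: Check divisibility.
Does 1 divide 37? 37 = 1 x 37, so yes.

By the theorem on linear Diophantine equations, 16i + 5j = 37 has integer solutions if and only if gcd(16, 5) divides 37. Since 1 | 37, solutions exist.

Yes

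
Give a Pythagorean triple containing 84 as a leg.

We need the other leg and hypotenuse such that 84² + x² = c².
Take x = 187, c = 205: 84² + 187² = 7056 + 34969 = 42025 = 205² ✓
Triple: (187, 84, 205)

(187, 84, 205)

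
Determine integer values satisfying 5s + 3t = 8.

Step 1: Check solvability.
gcd(5, 3) = 1
Since 1 divides 8, solutions exist.

Step 2: Apply extended Euclidean algorithm to find gcd.
We find integers such that 5*x0 + 3*y0 = 1

Step 3: Scale the particular solution.
Multiply by 8/1 = 8:
s = -8, t = 16

Step 4: Verify.
5*(-8) + 3*(16) = 8 = 8 ✓

s = -8, t = 16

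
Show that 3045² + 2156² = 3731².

Compute a² + b² = 3045² + 2156² = 9272025 + 4648336 = 13920361
Compute c² = 3731² = 13920361
Since 13920361 = 13920361, confirmed.

Yes, it is a Pythagorean triple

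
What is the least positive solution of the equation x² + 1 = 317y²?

We need x² = 317y² - 1. Try successive y:
y = 1: x² = 317·1² - 1 = 316, not a perfect square
y = 2: x² = 317·2² - 1 = 1267, not a perfect square
y = 3: x² = 317·3² - 1 = 2852, not a perfect square
...
y = 19805: x² = 317·19805² - 1 = 124339453924 = 352618² ✓
Check: 352618² - 317·19805² = 124339453924 - 124339453925 = -1 ✓

x = 352618, y = 19805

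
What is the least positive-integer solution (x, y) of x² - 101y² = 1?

We seek the smallest positive integers (x, y) with x² - 101y² = 1, i.e., x² = 101y² + 1.
Try successive y values:
y = 1: x² = 101·1² + 1 = 102, not a perfect square
y = 2: x² = 101·2² + 1 = 405, not a perfect square
y = 3: x² = 101·3² + 1 = 910, not a perfect square
... continuing the search (or via continued fractions) ...
y = 20: x² = 101·20² + 1 = 40401, x = 201 ✓

Verify: 201² - 101·20² = 40401 - 40400 = 1 ✓

x = 201, y = 20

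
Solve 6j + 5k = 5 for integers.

Step 1: Check solvability.
gcd(6, 5) = 1
Since 1 divides 5, solutions exist.

Step 2: Apply extended Euclidean algorithm to find gcd.
We find integers such that 6*x0 + 5*y0 = 1

Step 3: Scale the particular solution.
Multiply by 5/1 = 5:
j = 5, k = -5

Step 4: Verify.
6*(5) + 5*(-5) = 5 = 5 ✓

j = 5, k = -5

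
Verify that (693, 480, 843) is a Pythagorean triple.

Compute a² + b²:
693² + 480² = 480249 + 230400 = 710649
Compute c²:
843² = 710649
Since 710649 = 710649, it is a Pythagorean triple.

Yes, it is a Pythagorean triple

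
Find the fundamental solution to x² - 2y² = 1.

We seek the smallest positive integers (x, y) with x² - 2y² = 1, i.e., x² = 2y² + 1.
Try successive y values:
y = 1: x² = 2·1² + 1 = 3, not a perfect square
y = 2: x² = 2·2² + 1 = 9, x = 3 ✓

Verify: 3² - 2·2² = 9 - 8 = 1 ✓

x = 3, y = 2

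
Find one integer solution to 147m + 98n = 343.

Step 1: Check solvability.
gcd(147, 98) = 49
Since 49 divides 343, solutions exist.

Step 2: Apply extended Euclidean algorithm to find gcd.
We find integers such that 147*x0 + 98*y0 = 49

Step 3: Scale the particular solution.
Multiply by 343/49 = 7:
m = 7, n = -7

Step 4: Verify.
147*(7) + 98*(-7) = 343 = 343 ✓

m = 7, n = -7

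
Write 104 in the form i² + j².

We need to find integers i, j > 0 such that i² + j² = 104.
Trying i = 2: j² = 104 - 2² = 104 - 4 = 100
j = 10
Check: 2² + 10² = 4 + 100 = 104 ✓

104 = 2² + 10²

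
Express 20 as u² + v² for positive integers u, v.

We need to find integers u, v > 0 such that u² + v² = 20.
Trying u = 2: v² = 20 - 2² = 20 - 4 = 16
v = 4
Check: 2² + 4² = 4 + 16 = 20 ✓

20 = 2² + 4²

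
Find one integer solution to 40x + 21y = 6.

Step 1: Check solvability.
gcd(40, 21) = 1
Since 1 divides 6, solutions exist.

Step 2: Apply extended Euclidean algorithm to find gcd.
We find integers such that 40*x0 + 21*y0 = 1

Step 3: Scale the particular solution.
Multiply by 6/1 = 6:
x = 60, y = -114

Step 4: Verify.
40*(60) + 21*(-114) = 6 = 6 ✓

x = 60, y = -114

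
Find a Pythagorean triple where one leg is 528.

We need the other leg and hypotenuse such that 528² + x² = c².
Take x = 46, c = 530: 528² + 46² = 278784 + 2116 = 280900 = 530² ✓
Triple: (46, 528, 530)

(46, 528, 530)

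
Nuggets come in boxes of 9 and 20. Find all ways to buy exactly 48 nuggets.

We need non-negative integers (x, y) with 9x + 20y = 48.
For each x in 0..5, check if 48 - 9x is a non-negative multiple of 20.
No x yields an integer y ≥ 0.

No solution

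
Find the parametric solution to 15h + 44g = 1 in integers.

Step 1: Compute gcd(15, 44) = 1.
Since 1 divides 1, solutions exist.

Step 2: Find a particular solution using extended Euclidean algorithm.
We get h₀ = 3, g₀ = -1.
Check: 15*3 + 44*-1 = 1 = 1 ✓

Step 3: Write the general solution.
h = 3 + (44/1)t = 3 + 44t
g = -1 - (15/1)t = -1 - 15t
for any integer t.

h = 3 + 44t, g = -1 - 15t for integer t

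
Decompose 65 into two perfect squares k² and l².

We need to find integers k, l > 0 such that k² + l² = 65.
Trying k = 1: l² = 65 - 1² = 65 - 1 = 64
l = 8
Check: 1² + 8² = 1 + 64 = 65 ✓

65 = 1² + 8²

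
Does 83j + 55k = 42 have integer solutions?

Step 1: Compute gcd(83, 55).
gcd(83, 55) = 1

Step 2: Check divisibility.
Does 1 divide 42? 42 = 1 x 42, so yes.

By the theorem on linear Diophantine equations, 83j + 55k = 42 has integer solutions if and only if gcd(83, 55) divides 42. Since 1 | 42, solutions exist.

Yes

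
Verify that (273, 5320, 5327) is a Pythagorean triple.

Compute a² + b² = 273² + 5320² = 74529 + 28302400 = 28376929
Compute c² = 5327² = 28376929
Since 28376929 = 28376929, confirmed.

Yes, it is a Pythagorean triple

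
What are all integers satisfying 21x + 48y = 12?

Step 1: Compute gcd(21, 48) = 3.
Since 3 divides 12, solutions exist.

Step 2: Find a particular solution using extended Euclidean algorithm.
We get x₀ = 28, y₀ = -12.
Check: 21*28 + 48*-12 = 12 = 12 ✓

Step 3: Write the general solution.
x = 28 + (48/3)t = 28 + 16t
y = -12 - (21/3)t = -12 - 7t
for any integer t.

x = 28 + 16t, y = -12 - 7t for integer t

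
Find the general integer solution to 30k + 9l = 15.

Step 1: Compute gcd(30, 9) = 3.
Since 3 divides 15, solutions exist.

Step 2: Find a particular solution using extended Euclidean algorithm.
We get k₀ = 5, l₀ = -15.
Check: 30*5 + 9*-15 = 15 = 15 ✓

Step 3: Write the general solution.
k = 5 + (9/3)t = 5 + 3t
l = -15 - (30/3)t = -15 - 10t
for any integer t.

k = 5 + 3t, l = -15 - 10t for integer t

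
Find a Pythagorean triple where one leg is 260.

We need the other leg and hypotenuse such that 260² + x² = c².
Take x = 3375, c = 3385: 260² + 3375² = 67600 + 11390625 = 11458225 = 3385² ✓
Triple: (3375, 260, 3385)

(3375, 260, 3385)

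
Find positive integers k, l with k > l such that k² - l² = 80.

Factor: k² - l² = (k+l)(k-l) = 80.
We need two factors of 80 with the same parity.
Use k+l = 40 and k-l = 2 (product 40·2 = 80).
Adding: 2k = 42, so k = 21.
Subtracting: 2l = 38, so l = 19.
Check: 21² - 19² = 441 - 361 = 80 ✓

k = 21, l = 19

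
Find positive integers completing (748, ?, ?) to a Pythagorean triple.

We need the other leg and hypotenuse such that 748² + x² = c².
Take x = 195, c = 773: 748² + 195² = 559504 + 38025 = 597529 = 773² ✓
Triple: (195, 748, 773)

(195, 748, 773)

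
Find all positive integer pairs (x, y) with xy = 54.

The positive divisors of 54 are: 1, 2, 3, 6, 9, 18, 27, 54.
Each divisor d gives the pair (d, 54/d):
(1, 54), (2, 27), (3, 18), (6, 9), (9, 6), (18, 3), (27, 2), (54, 1)

(1, 54), (2, 27), (3, 18), (6, 9), (9, 6), (18, 3), (27, 2), (54, 1)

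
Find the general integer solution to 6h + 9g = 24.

Step 1: Compute gcd(6, 9) = 3.
Since 3 divides 24, solutions exist.

Step 2: Find a particular solution using extended Euclidean algorithm.
We get h₀ = -8, g₀ = 8.
Check: 6*-8 + 9*8 = 24 = 24 ✓

Step 3: Write the general solution.
h = -8 + (9/3)t = -8 + 3t
g = 8 - (6/3)t = 8 - 2t
for any integer t.

h = -8 + 3t, g = 8 - 2t for integer t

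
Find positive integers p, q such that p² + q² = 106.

Search for p with 106 - p² a perfect square.
p = 5: 106 - 5² = 106 - 25 = 81 = 9² ✓
So p = 5, q = 9.

p = 5, q = 9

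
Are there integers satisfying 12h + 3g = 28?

Step 1: Compute gcd(12, 3).
gcd(12, 3) = 3

Step 2: Check divisibility.
Does 3 divide 28? 28 = 3 x 9 + 1, so no.

By the theorem on linear Diophantine equations, 12h + 3g = 28 has integer solutions if and only if gcd(12, 3) divides 28. Since 3 does not divide 28, no solutions exist.

No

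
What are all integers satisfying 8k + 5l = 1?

Step 1: Compute gcd(8, 5) = 1.
Since 1 divides 1, solutions exist.

Step 2: Find a particular solution using extended Euclidean algorithm.
We get k₀ = 2, l₀ = -3.
Check: 8*2 + 5*-3 = 1 = 1 ✓

Step 3: Write the general solution.
k = 2 + (5/1)t = 2 + 5t
l = -3 - (8/1)t = -3 - 8t
for any integer t.

k = 2 + 5t, l = -3 - 8t for integer t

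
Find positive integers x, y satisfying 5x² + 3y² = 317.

Try small values of x and check whether (317 - 5x²)/3 is a perfect square.
x = 5: 5·5² = 125, so 3y² = 317 - 125 = 192, giving y² = 64, y = 8.
Check: 5·5² + 3·8² = 125 + 192 = 317 ✓

x = 5, y = 8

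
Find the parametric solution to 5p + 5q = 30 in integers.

Step 1: Compute gcd(5, 5) = 5.
Since 5 divides 30, solutions exist.

Step 2: Find a particular solution using extended Euclidean algorithm.
We get p₀ = 0, q₀ = 6.
Check: 5*0 + 5*6 = 30 = 30 ✓

Step 3: Write the general solution.
p = 0 + (5/5)t = 0 + 1t
q = 6 - (5/5)t = 6 - 1t
for any integer t.

p = 0 + 1t, q = 6 - 1t for integer t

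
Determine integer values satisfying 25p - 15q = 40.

Step 1: Check solvability.
gcd(25, 15) = 5
Since 5 divides 40, solutions exist.

Step 2: Apply extended Euclidean algorithm to find gcd.
We find integers such that 25*x0 + 15*y0 = 5

Step 3: Scale the particular solution.
Multiply by 40/5 = 8:
p = -8, q = -16

Step 4: Verify.
25*(-8) - 15*(-16) = 40 = 40 ✓

p = -8, q = -16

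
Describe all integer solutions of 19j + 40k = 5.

Step 1: Compute gcd(19, 40) = 1.
Since 1 divides 5, solutions exist.

Step 2: Find a particular solution using extended Euclidean algorithm.
We get j₀ = 95, k₀ = -45.
Check: 19*95 + 40*-45 = 5 = 5 ✓

Step 3: Write the general solution.
j = 95 + (40/1)t = 95 + 40t
k = -45 - (19/1)t = -45 - 19t
for any integer t.

j = 95 + 40t, k = -45 - 19t for integer t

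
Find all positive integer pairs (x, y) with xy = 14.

The positive divisors of 14 are: 1, 2, 7, 14.
Each divisor d gives the pair (d, 14/d):
(1, 14), (2, 7), (7, 2), (14, 1)

(1, 14), (2, 7), (7, 2), (14, 1)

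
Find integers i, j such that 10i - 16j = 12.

Step 1: Check solvability.
gcd(10, 16) = 2
Since 2 divides 12, solutions exist.

Step 2: Apply extended Euclidean algorithm to find gcd.
We find integers such that 10*x0 + 16*y0 = 2

Step 3: Scale the particular solution.
Multiply by 12/2 = 6:
i = -18, j = -12

Step 4: Verify.
10*(-18) - 16*(-12) = 12 = 12 ✓

i = -18, j = -12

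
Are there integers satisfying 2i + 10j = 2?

Step 1: Compute gcd(2, 10).
gcd(2, 10) = 2

Step 2: Check divisibility.
Does 2 divide 2? 2 = 2 x 1, so yes.

By the theorem on linear Diophantine equations, 2i + 10j = 2 has integer solutions if and only if gcd(2, 10) divides 2. Since 2 | 2, solutions exist.

Yes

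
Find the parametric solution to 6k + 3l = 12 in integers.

Step 1: Compute gcd(6, 3) = 3.
Since 3 divides 12, solutions exist.

Step 2: Find a particular solution using extended Euclidean algorithm.
We get k₀ = 0, l₀ = 4.
Check: 6*0 + 3*4 = 12 = 12 ✓

Step 3: Write the general solution.
k = 0 + (3/3)t = 0 + 1t
l = 4 - (6/3)t = 4 - 2t
for any integer t.

k = 0 + 1t, l = 4 - 2t for integer t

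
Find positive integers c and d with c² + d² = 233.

We need to find integers c, d > 0 such that c² + d² = 233.
Trying c = 8: d² = 233 - 8² = 233 - 64 = 169
d = 13
Check: 8² + 13² = 64 + 169 = 233 ✓

233 = 8² + 13²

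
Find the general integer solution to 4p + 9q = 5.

Step 1: Compute gcd(4, 9) = 1.
Since 1 divides 5, solutions exist.

Step 2: Find a particular solution using extended Euclidean algorithm.
We get p₀ = -10, q₀ = 5.
Check: 4*-10 + 9*5 = 5 = 5 ✓

Step 3: Write the general solution.
p = -10 + (9/1)t = -10 + 9t
q = 5 - (4/1)t = 5 - 4t
for any integer t.

p = -10 + 9t, q = 5 - 4t for integer t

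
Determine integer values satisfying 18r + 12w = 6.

Step 1: Check solvability.
gcd(18, 12) = 6
Since 6 divides 6, solutions exist.

Step 2: Apply extended Euclidean algorithm to find gcd.
We find integers such that 18*x0 + 12*y0 = 6

Step 3: Scale the particular solution.
Multiply by 6/6 = 1:
r = 1, w = -1

Step 4: Verify.
18*(1) + 12*(-1) = 6 = 6 ✓

r = 1, w = -1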